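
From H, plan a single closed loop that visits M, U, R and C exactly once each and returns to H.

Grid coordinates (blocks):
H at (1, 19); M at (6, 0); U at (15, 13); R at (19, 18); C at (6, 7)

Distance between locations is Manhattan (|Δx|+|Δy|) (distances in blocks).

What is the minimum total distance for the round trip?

74 blocks — the shortest possible round trip.

H→M→U→R→C→H: 24+22+9+24+17 = 96
H→M→U→C→R→H: 24+22+15+24+19 = 104
H→M→R→U→C→H: 24+31+9+15+17 = 96
H→M→R→C→U→H: 24+31+24+15+20 = 114
H→M→C→U→R→H: 24+7+15+9+19 = 74
H→M→C→R→U→H: 24+7+24+9+20 = 84
H→U→M→R→C→H: 20+22+31+24+17 = 114
H→U→M→C→R→H: 20+22+7+24+19 = 92
H→U→R→M→C→H: 20+9+31+7+17 = 84
H→U→C→M→R→H: 20+15+7+31+19 = 92
H→R→M→U→C→H: 19+31+22+15+17 = 104
H→R→U→M→C→H: 19+9+22+7+17 = 74
The minimum is 74.
One optimal route: H → M → C → U → R → H (or its reverse).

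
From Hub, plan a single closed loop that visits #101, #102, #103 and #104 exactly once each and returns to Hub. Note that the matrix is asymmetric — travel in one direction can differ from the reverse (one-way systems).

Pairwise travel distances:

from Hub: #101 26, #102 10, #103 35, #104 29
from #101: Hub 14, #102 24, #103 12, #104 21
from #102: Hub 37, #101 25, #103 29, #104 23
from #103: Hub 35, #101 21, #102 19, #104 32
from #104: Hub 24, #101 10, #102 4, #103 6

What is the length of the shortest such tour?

Shortest round trip = 74.

Hub → #101 → #102 → #103 → #104 → Hub: 26+24+29+32+24 = 135
Hub → #101 → #102 → #104 → #103 → Hub: 26+24+23+6+35 = 114
Hub → #101 → #103 → #102 → #104 → Hub: 26+12+19+23+24 = 104
Hub → #101 → #103 → #104 → #102 → Hub: 26+12+32+4+37 = 111
Hub → #101 → #104 → #102 → #103 → Hub: 26+21+4+29+35 = 115
Hub → #101 → #104 → #103 → #102 → Hub: 26+21+6+19+37 = 109
Hub → #102 → #101 → #103 → #104 → Hub: 10+25+12+32+24 = 103
Hub → #102 → #101 → #104 → #103 → Hub: 10+25+21+6+35 = 97
Hub → #102 → #103 → #101 → #104 → Hub: 10+29+21+21+24 = 105
Hub → #102 → #103 → #104 → #101 → Hub: 10+29+32+10+14 = 95
Hub → #102 → #104 → #101 → #103 → Hub: 10+23+10+12+35 = 90
Hub → #102 → #104 → #103 → #101 → Hub: 10+23+6+21+14 = 74
Hub → #103 → #101 → #102 → #104 → Hub: 35+21+24+23+24 = 127
Hub → #103 → #101 → #104 → #102 → Hub: 35+21+21+4+37 = 118
… (10 more)
The minimum is 74.
One optimal route: Hub → #102 → #104 → #103 → #101 → Hub.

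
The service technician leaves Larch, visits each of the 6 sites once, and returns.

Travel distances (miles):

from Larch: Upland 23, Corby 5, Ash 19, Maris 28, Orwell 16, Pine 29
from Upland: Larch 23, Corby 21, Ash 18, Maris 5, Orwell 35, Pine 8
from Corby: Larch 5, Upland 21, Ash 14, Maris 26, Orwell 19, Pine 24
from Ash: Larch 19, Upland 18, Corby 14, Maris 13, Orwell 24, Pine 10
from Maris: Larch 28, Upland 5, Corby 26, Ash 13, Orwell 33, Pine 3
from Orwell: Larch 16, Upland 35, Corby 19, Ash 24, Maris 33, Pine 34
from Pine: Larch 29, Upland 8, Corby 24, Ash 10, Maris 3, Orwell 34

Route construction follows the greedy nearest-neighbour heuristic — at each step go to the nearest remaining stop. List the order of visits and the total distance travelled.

Nearest-neighbour total = 88 miles; route Larch → Corby → Ash → Pine → Maris → Upland → Orwell → Larch.

From Larch: distances to unvisited — Corby=5, Orwell=16, Ash=19, Upland=23, Maris=28, Pine=29. Nearest is Corby (5).
From Corby: distances to unvisited — Ash=14, Orwell=19, Upland=21, Pine=24, Maris=26. Nearest is Ash (14).
From Ash: distances to unvisited — Pine=10, Maris=13, Upland=18, Orwell=24. Nearest is Pine (10).
From Pine: distances to unvisited — Maris=3, Upland=8, Orwell=34. Nearest is Maris (3).
From Maris: distances to unvisited — Upland=5, Orwell=33. Nearest is Upland (5).
From Upland: distances to unvisited — Orwell=35. Nearest is Orwell (35).
Return Orwell→Larch: 16.
Total = 5 + 14 + 10 + 3 + 5 + 35 + 16 = 88.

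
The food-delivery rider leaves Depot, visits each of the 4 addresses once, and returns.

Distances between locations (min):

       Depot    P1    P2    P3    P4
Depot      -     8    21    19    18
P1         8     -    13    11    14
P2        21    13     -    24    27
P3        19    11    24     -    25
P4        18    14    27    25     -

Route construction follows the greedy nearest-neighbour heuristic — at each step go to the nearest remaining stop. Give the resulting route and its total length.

Nearest-neighbour total = 88 min; route Depot → P1 → P3 → P2 → P4 → Depot.

From Depot: distances to unvisited — P1=8, P4=18, P3=19, P2=21. Nearest is P1 (8).
From P1: distances to unvisited — P3=11, P2=13, P4=14. Nearest is P3 (11).
From P3: distances to unvisited — P2=24, P4=25. Nearest is P2 (24).
From P2: distances to unvisited — P4=27. Nearest is P4 (27).
Return P4→Depot: 18.
Total = 8 + 11 + 24 + 27 + 18 = 88.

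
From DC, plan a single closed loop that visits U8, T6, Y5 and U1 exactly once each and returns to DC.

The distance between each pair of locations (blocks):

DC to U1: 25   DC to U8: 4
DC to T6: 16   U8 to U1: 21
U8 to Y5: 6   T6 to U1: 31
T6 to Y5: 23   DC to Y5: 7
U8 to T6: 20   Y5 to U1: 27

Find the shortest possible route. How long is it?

There are 12 distinct closed tours to check (reversals are equivalent).
DC - U8 - T6 - Y5 - U1 - DC: 4+20+23+27+25 = 99
DC - U8 - T6 - U1 - Y5 - DC: 4+20+31+27+7 = 89
DC - U8 - Y5 - T6 - U1 - DC: 4+6+23+31+25 = 89
DC - U8 - Y5 - U1 - T6 - DC: 4+6+27+31+16 = 84
DC - U8 - U1 - T6 - Y5 - DC: 4+21+31+23+7 = 86
DC - U8 - U1 - Y5 - T6 - DC: 4+21+27+23+16 = 91
DC - T6 - U8 - Y5 - U1 - DC: 16+20+6+27+25 = 94
DC - T6 - U8 - U1 - Y5 - DC: 16+20+21+27+7 = 91
DC - T6 - Y5 - U8 - U1 - DC: 16+23+6+21+25 = 91
DC - T6 - U1 - U8 - Y5 - DC: 16+31+21+6+7 = 81
DC - Y5 - U8 - T6 - U1 - DC: 7+6+20+31+25 = 89
DC - Y5 - T6 - U8 - U1 - DC: 7+23+20+21+25 = 96
The minimum is 81.
One optimal route: DC → T6 → U1 → U8 → Y5 → DC (or its reverse).

Minimum total distance: 81 blocks.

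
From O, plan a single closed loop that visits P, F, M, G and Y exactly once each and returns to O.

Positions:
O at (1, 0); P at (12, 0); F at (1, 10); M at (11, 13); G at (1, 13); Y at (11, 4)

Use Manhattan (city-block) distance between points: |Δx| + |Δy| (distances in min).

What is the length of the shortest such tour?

With 5 stops there are 5!/2 = 60 distinct round trips (a route and its reverse cost the same).
O-P-F-M-G-Y-O: 11+21+13+10+19+14 = 88
O-P-F-M-Y-G-O: 11+21+13+9+19+13 = 86
O-P-F-G-M-Y-O: 11+21+3+10+9+14 = 68
O-P-F-G-Y-M-O: 11+21+3+19+9+23 = 86
O-P-F-Y-M-G-O: 11+21+16+9+10+13 = 80
O-P-F-Y-G-M-O: 11+21+16+19+10+23 = 100
O-P-M-F-G-Y-O: 11+14+13+3+19+14 = 74
O-P-M-F-Y-G-O: 11+14+13+16+19+13 = 86
O-P-M-G-F-Y-O: 11+14+10+3+16+14 = 68
O-P-M-G-Y-F-O: 11+14+10+19+16+10 = 80
O-P-M-Y-F-G-O: 11+14+9+16+3+13 = 66
O-P-M-Y-G-F-O: 11+14+9+19+3+10 = 66
O-P-G-F-M-Y-O: 11+24+3+13+9+14 = 74
O-P-G-F-Y-M-O: 11+24+3+16+9+23 = 86
… (46 more)
O-P-Y-M-G-F-O: 11+5+9+10+3+10 = 48  ← best
The minimum is 48.
One optimal route: O → P → Y → M → G → F → O (or its reverse).

Minimum total distance: 48 min.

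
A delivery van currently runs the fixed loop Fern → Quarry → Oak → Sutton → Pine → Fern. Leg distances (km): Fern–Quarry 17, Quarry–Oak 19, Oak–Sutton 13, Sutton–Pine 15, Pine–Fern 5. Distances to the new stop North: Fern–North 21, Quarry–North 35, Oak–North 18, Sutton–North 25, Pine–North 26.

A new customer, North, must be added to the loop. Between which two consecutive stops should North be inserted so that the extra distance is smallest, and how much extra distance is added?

Insertion cost between consecutive stops i–j is d(i,North) + d(North,j) − d(i,j):
  between Fern and Quarry: 21 + 35 − 17 = 39
  between Quarry and Oak: 35 + 18 − 19 = 34
  between Oak and Sutton: 18 + 25 − 13 = 30
  between Sutton and Pine: 25 + 26 − 15 = 36
  between Pine and Fern: 26 + 21 − 5 = 42
Cheapest insertion is between Oak and Sutton, adding 30.
New total = 69 + 30 = 99.

+30 km — insert North between Oak and Sutton.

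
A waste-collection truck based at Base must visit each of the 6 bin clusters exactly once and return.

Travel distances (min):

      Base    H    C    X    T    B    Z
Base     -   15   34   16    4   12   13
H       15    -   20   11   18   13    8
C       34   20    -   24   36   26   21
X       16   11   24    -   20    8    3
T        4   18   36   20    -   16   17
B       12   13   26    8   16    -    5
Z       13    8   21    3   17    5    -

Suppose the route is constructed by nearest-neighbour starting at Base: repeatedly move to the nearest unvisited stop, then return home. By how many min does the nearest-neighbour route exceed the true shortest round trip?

The nearest-neighbour route is 7 min longer than optimal.

Base: T=4, B=12, Z=13, H=15, X=16, C=34 ⇒ T
T: B=16, Z=17, H=18, X=20, C=36 ⇒ B
B: Z=5, X=8, H=13, C=26 ⇒ Z
Z: X=3, H=8, C=21 ⇒ X
X: H=11, C=24 ⇒ H
H: C=20 ⇒ C
NN route Base → T → B → Z → X → H → C → Base costs 93.
Optimal: Base → T → H → C → X → Z → B → Base costs 86 (by enumerating all 360 distinct tours).
Excess = 93 − 86 = 7.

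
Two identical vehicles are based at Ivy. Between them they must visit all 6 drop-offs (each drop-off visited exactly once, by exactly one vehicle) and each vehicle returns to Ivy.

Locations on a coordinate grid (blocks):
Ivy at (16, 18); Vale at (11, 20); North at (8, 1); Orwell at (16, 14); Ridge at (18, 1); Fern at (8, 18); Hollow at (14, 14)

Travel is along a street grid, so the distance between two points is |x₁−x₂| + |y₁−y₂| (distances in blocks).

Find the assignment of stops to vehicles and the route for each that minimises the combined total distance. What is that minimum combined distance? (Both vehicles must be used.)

70 blocks — the smallest possible combined total.

Try each way of splitting the stops between the two vehicles (each non-empty) and, for each split, find the best tour for each vehicle:
  {Vale} + {North, Orwell, Ridge, Fern, Hollow}: 14 + 58 = 72
  {North} + {Vale, Orwell, Ridge, Fern, Hollow}: 50 + 58 = 108
  {Vale, North} + {Orwell, Ridge, Fern, Hollow}: 54 + 54 = 108
  {Orwell} + {Vale, North, Ridge, Fern, Hollow}: 8 + 62 = 70
  {Vale, Orwell} + {North, Ridge, Fern, Hollow}: 22 + 58 = 80
  {North, Orwell} + {Vale, Ridge, Fern, Hollow}: 50 + 58 = 108
  … (31 splits in total)
Best: vehicle 1 Ivy → Orwell → Ivy = 8; vehicle 2 Ivy → Vale → Fern → North → Ridge → Hollow → Ivy = 62; combined 70.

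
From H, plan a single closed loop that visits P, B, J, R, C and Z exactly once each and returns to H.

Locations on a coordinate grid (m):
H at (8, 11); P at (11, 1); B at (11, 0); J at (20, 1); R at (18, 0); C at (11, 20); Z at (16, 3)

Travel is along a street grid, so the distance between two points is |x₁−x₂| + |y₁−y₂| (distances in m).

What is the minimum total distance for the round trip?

Shortest round trip = 64 m.

With 6 stops there are 6!/2 = 360 distinct round trips (a route and its reverse cost the same).
H - P - B - J - R - C - Z - H: 13+1+10+3+27+22+16 = 92
H - P - B - J - R - Z - C - H: 13+1+10+3+5+22+12 = 66
H - P - B - J - C - R - Z - H: 13+1+10+28+27+5+16 = 100
H - P - B - J - C - Z - R - H: 13+1+10+28+22+5+21 = 100
H - P - B - J - Z - R - C - H: 13+1+10+6+5+27+12 = 74
H - P - B - J - Z - C - R - H: 13+1+10+6+22+27+21 = 100
H - P - B - R - J - C - Z - H: 13+1+7+3+28+22+16 = 90
H - P - B - R - J - Z - C - H: 13+1+7+3+6+22+12 = 64
… (352 more)
The minimum is 64.
One optimal route: H → P → B → R → J → Z → C → H (or its reverse).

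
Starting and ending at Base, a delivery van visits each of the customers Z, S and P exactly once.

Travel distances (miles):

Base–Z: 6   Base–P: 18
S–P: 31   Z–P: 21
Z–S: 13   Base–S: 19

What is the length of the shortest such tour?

Shortest round trip = 68 miles.

With 3 stops there are 3!/2 = 3 distinct round trips (a route and its reverse cost the same).
Base - Z - S - P - Base: 6+13+31+18 = 68
Base - Z - P - S - Base: 6+21+31+19 = 77
Base - S - Z - P - Base: 19+13+21+18 = 71
The minimum is 68.
One optimal route: Base → Z → S → P → Base (or its reverse).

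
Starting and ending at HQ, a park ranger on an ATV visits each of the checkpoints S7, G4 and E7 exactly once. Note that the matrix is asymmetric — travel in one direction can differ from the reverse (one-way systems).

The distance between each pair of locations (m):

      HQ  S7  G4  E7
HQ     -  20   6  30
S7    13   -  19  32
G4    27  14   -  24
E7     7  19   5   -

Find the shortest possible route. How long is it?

HQ - S7 - G4 - E7 - HQ: 20+19+24+7 = 70
HQ - S7 - E7 - G4 - HQ: 20+32+5+27 = 84
HQ - G4 - S7 - E7 - HQ: 6+14+32+7 = 59
HQ - G4 - E7 - S7 - HQ: 6+24+19+13 = 62
HQ - E7 - S7 - G4 - HQ: 30+19+19+27 = 95
HQ - E7 - G4 - S7 - HQ: 30+5+14+13 = 62
The minimum is 59.
One optimal route: HQ → G4 → S7 → E7 → HQ.

Minimum total distance: 59 m.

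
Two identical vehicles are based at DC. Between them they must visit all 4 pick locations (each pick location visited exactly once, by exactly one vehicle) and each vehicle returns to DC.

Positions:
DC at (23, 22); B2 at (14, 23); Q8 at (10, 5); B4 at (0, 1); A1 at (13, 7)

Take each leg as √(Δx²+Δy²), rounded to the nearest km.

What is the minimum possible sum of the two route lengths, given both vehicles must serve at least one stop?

Check every non-empty split of the stops between the two vehicles; for each half take its own optimal tour:
  {B2} + {Q8, B4, A1}: 18 + 64 = 82
  {Q8} + {B2, B4, A1}: 42 + 67 = 109
  {B2, Q8} + {B4, A1}: 48 + 63 = 111
  {B4} + {B2, Q8, A1}: 62 + 49 = 111
  {B2, B4} + {Q8, A1}: 66 + 43 = 109
  {Q8, B4} + {B2, A1}: 63 + 43 = 106
  … (7 splits in total)
Best: vehicle 1 DC → B2 → DC = 18; vehicle 2 DC → Q8 → B4 → A1 → DC = 64; combined 82.

82 km — the smallest possible combined total.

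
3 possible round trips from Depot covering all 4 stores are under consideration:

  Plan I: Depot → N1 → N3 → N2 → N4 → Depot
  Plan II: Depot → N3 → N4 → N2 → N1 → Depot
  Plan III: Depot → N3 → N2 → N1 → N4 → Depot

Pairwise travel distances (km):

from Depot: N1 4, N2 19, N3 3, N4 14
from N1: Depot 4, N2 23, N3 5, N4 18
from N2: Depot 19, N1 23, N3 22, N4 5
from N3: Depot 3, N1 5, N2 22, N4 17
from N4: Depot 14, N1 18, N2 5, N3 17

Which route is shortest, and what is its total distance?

50 km — Plan I is the shortest.

Plan I: 4 + 5 + 22 + 5 + 14 = 50
Plan II: 3 + 17 + 5 + 23 + 4 = 52
Plan III: 3 + 22 + 23 + 18 + 14 = 80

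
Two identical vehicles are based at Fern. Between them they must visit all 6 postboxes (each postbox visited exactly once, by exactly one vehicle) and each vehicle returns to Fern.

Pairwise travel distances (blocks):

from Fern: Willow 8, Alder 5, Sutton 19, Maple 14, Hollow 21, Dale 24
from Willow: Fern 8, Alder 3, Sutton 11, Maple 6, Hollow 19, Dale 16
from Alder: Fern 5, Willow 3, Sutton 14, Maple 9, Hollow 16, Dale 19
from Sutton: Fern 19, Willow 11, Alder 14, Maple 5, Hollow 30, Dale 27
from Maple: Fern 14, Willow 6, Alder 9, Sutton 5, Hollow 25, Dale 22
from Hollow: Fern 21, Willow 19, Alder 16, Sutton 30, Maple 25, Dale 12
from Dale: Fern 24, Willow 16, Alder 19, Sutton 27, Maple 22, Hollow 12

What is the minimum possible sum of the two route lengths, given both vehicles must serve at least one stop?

89 blocks — the smallest possible combined total.

Try each way of splitting the stops between the two vehicles (each non-empty) and, for each split, find the best tour for each vehicle:
  {Willow} + {Alder, Sutton, Maple, Hollow, Dale}: 16 + 79 = 95
  {Alder} + {Willow, Sutton, Maple, Hollow, Dale}: 10 + 79 = 89
  {Willow, Alder} + {Sutton, Maple, Hollow, Dale}: 16 + 79 = 95
  {Sutton} + {Willow, Alder, Maple, Hollow, Dale}: 38 + 69 = 107
  {Willow, Sutton} + {Alder, Maple, Hollow, Dale}: 38 + 69 = 107
  {Alder, Sutton} + {Willow, Maple, Hollow, Dale}: 38 + 69 = 107
  … (31 splits in total)
Best: vehicle 1 Fern → Alder → Fern = 10; vehicle 2 Fern → Willow → Sutton → Maple → Dale → Hollow → Fern = 79; combined 89.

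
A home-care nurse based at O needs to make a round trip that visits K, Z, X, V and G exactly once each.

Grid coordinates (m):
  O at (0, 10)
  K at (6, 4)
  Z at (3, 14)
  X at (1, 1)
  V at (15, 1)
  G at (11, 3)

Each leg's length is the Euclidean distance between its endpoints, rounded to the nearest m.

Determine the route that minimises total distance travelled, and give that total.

O-K-Z-X-V-G-O: 8+10+13+14+4+13 = 62
O-K-Z-X-G-V-O: 8+10+13+10+4+17 = 62
O-K-Z-V-X-G-O: 8+10+18+14+10+13 = 73
O-K-Z-V-G-X-O: 8+10+18+4+10+9 = 59
O-K-Z-G-X-V-O: 8+10+14+10+14+17 = 73
O-K-Z-G-V-X-O: 8+10+14+4+14+9 = 59
O-K-X-Z-V-G-O: 8+6+13+18+4+13 = 62
O-K-X-Z-G-V-O: 8+6+13+14+4+17 = 62
O-K-X-V-Z-G-O: 8+6+14+18+14+13 = 73
O-K-X-V-G-Z-O: 8+6+14+4+14+5 = 51
O-K-X-G-Z-V-O: 8+6+10+14+18+17 = 73
O-K-X-G-V-Z-O: 8+6+10+4+18+5 = 51
O-K-V-Z-X-G-O: 8+9+18+13+10+13 = 71
O-K-V-Z-G-X-O: 8+9+18+14+10+9 = 68
… (46 more)
O-Z-K-V-G-X-O: 5+10+9+4+10+9 = 47  ← best
The minimum is 47.
One optimal route: O → Z → K → V → G → X → O (or its reverse).

47 m — the shortest possible round trip.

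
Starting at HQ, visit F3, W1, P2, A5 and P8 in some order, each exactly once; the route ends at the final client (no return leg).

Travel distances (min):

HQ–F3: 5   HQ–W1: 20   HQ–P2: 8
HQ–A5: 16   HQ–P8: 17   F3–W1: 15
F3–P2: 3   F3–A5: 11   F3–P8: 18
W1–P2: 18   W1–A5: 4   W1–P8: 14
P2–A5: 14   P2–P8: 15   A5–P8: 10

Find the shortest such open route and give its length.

There are 5! = 120 possible orderings.
HQ - F3 - W1 - P2 - A5 - P8: 5+15+18+14+10 = 62
HQ - F3 - W1 - P2 - P8 - A5: 5+15+18+15+10 = 63
HQ - F3 - W1 - A5 - P2 - P8: 5+15+4+14+15 = 53
HQ - F3 - W1 - A5 - P8 - P2: 5+15+4+10+15 = 49
HQ - F3 - W1 - P8 - P2 - A5: 5+15+14+15+14 = 63
HQ - F3 - W1 - P8 - A5 - P2: 5+15+14+10+14 = 58
HQ - F3 - P2 - W1 - A5 - P8: 5+3+18+4+10 = 40
HQ - F3 - P2 - W1 - P8 - A5: 5+3+18+14+10 = 50
HQ - F3 - P2 - A5 - W1 - P8: 5+3+14+4+14 = 40
HQ - F3 - P2 - A5 - P8 - W1: 5+3+14+10+14 = 46
HQ - F3 - P2 - P8 - W1 - A5: 5+3+15+14+4 = 41
HQ - F3 - P2 - P8 - A5 - W1: 5+3+15+10+4 = 37
HQ - F3 - A5 - W1 - P2 - P8: 5+11+4+18+15 = 53
HQ - F3 - A5 - W1 - P8 - P2: 5+11+4+14+15 = 49
… (106 more)
The minimum is 37.
One shortest path: HQ → F3 → P2 → P8 → A5 → W1.

Minimum one-way distance = 37 min.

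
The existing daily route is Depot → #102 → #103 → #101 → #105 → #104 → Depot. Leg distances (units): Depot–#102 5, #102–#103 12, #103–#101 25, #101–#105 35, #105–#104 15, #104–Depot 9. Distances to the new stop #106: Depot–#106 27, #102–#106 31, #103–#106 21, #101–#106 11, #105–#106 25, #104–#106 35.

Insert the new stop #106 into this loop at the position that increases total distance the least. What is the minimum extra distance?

+1 — insert #106 between #101 and #105.

Insertion cost between consecutive stops i–j is d(i,#106) + d(#106,j) − d(i,j):
  between Depot and #102: 27 + 31 − 5 = 53
  between #102 and #103: 31 + 21 − 12 = 40
  between #103 and #101: 21 + 11 − 25 = 7
  between #101 and #105: 11 + 25 − 35 = 1
  between #105 and #104: 25 + 35 − 15 = 45
  between #104 and Depot: 35 + 27 − 9 = 53
Cheapest insertion is between #101 and #105, adding 1.
New total = 101 + 1 = 102.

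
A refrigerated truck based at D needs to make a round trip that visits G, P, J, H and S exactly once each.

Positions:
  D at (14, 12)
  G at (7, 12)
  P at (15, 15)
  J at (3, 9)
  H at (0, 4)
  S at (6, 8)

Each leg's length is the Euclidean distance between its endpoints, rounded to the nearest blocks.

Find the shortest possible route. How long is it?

39 blocks — the shortest possible round trip.

D - G - P - J - H - S - D: 7+9+13+6+7+9 = 51
D - G - P - J - S - H - D: 7+9+13+3+7+16 = 55
D - G - P - H - J - S - D: 7+9+19+6+3+9 = 53
D - G - P - H - S - J - D: 7+9+19+7+3+11 = 56
D - G - P - S - J - H - D: 7+9+11+3+6+16 = 52
D - G - P - S - H - J - D: 7+9+11+7+6+11 = 51
D - G - J - P - H - S - D: 7+5+13+19+7+9 = 60
D - G - J - P - S - H - D: 7+5+13+11+7+16 = 59
D - G - J - H - P - S - D: 7+5+6+19+11+9 = 57
D - G - J - H - S - P - D: 7+5+6+7+11+3 = 39
D - G - J - S - P - H - D: 7+5+3+11+19+16 = 61
D - G - J - S - H - P - D: 7+5+3+7+19+3 = 44
D - G - H - P - J - S - D: 7+11+19+13+3+9 = 62
D - G - H - P - S - J - D: 7+11+19+11+3+11 = 62
… (46 more)
The minimum is 39.
One optimal route: D → G → J → H → S → P → D (or its reverse).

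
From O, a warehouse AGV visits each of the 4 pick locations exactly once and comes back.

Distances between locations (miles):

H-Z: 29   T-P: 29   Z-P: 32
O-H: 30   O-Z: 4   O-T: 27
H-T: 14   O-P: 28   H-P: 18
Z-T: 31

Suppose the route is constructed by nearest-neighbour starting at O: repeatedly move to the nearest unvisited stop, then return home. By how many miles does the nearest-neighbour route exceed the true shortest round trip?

From O: Z=4, T=27, P=28, H=30 → choose Z (4).
From Z: H=29, T=31, P=32 → choose H (29).
From H: T=14, P=18 → choose T (14).
From T: P=29 → choose P (29).
NN route O → Z → H → T → P → O costs 104.
Optimal: O → Z → T → H → P → O costs 95 (by enumerating all 12 distinct tours).
Excess = 104 − 95 = 9.

9 miles longer than the optimal tour.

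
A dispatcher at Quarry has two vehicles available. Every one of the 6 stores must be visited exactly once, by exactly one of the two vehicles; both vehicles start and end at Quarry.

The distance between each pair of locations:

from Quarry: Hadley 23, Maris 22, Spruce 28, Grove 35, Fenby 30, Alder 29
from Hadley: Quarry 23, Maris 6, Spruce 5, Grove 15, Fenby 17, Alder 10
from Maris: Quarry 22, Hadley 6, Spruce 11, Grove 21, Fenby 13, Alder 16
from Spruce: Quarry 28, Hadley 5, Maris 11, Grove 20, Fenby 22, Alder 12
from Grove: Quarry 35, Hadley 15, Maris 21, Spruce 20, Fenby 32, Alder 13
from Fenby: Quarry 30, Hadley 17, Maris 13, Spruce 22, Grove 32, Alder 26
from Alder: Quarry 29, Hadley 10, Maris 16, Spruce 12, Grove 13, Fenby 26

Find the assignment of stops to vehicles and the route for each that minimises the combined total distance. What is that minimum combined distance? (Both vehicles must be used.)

153 — the smallest possible combined total.

There are 2^5 − 1 = 31 ways to divide the 6 stops into two non-empty groups. For each, the best each vehicle can do is its own shortest tour through its group:
  {Hadley} + {Maris, Spruce, Grove, Fenby, Alder}: 46 + 114 = 160
  {Maris} + {Hadley, Spruce, Grove, Fenby, Alder}: 44 + 112 = 156
  {Hadley, Maris} + {Spruce, Grove, Fenby, Alder}: 51 + 112 = 163
  {Spruce} + {Hadley, Maris, Grove, Fenby, Alder}: 56 + 106 = 162
  {Hadley, Spruce} + {Maris, Grove, Fenby, Alder}: 56 + 106 = 162
  {Maris, Spruce} + {Hadley, Grove, Fenby, Alder}: 61 + 104 = 165
  … (31 splits in total)
  {Fenby} + {Hadley, Maris, Spruce, Grove, Alder}: 60 + 93 = 153  ← best
Best: vehicle 1 Quarry → Fenby → Quarry = 60; vehicle 2 Quarry → Maris → Hadley → Spruce → Alder → Grove → Quarry = 93; combined 153.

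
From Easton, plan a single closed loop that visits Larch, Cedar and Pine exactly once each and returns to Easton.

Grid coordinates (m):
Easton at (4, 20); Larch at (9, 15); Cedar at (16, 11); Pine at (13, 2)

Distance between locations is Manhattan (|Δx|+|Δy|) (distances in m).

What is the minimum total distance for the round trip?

With 3 stops there are 3!/2 = 3 distinct round trips (a route and its reverse cost the same).
Easton - Larch - Cedar - Pine - Easton: 10+11+12+27 = 60
Easton - Larch - Pine - Cedar - Easton: 10+17+12+21 = 60
Easton - Cedar - Larch - Pine - Easton: 21+11+17+27 = 76
The minimum is 60.
One optimal route: Easton → Larch → Cedar → Pine → Easton (or its reverse).

60 m — the shortest possible round trip.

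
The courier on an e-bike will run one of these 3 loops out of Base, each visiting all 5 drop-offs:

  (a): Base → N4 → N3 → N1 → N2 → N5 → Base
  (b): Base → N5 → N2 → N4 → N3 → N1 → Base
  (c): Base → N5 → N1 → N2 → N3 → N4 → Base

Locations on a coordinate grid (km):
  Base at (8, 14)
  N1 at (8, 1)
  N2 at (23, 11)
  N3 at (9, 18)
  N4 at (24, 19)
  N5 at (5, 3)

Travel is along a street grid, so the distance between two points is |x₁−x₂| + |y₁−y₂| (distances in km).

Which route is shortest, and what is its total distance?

Shortest is (b), total 96 km.

(a): 21 + 16 + 18 + 25 + 26 + 14 = 120
(b): 14 + 26 + 9 + 16 + 18 + 13 = 96
(c): 14 + 5 + 25 + 21 + 16 + 21 = 102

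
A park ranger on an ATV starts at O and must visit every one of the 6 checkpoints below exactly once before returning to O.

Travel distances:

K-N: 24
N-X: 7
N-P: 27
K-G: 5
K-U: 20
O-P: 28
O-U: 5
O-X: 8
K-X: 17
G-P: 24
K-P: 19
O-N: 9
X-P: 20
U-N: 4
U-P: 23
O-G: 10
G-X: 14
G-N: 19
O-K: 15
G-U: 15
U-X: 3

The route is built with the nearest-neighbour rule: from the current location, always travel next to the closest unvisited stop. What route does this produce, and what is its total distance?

From O: distances to unvisited — U=5, X=8, N=9, G=10, K=15, P=28. Nearest is U (5).
From U: distances to unvisited — X=3, N=4, G=15, K=20, P=23. Nearest is X (3).
From X: distances to unvisited — N=7, G=14, K=17, P=20. Nearest is N (7).
From N: distances to unvisited — G=19, K=24, P=27. Nearest is G (19).
From G: distances to unvisited — K=5, P=24. Nearest is K (5).
From K: distances to unvisited — P=19. Nearest is P (19).
Return P→O: 28.
Total = 5 + 3 + 7 + 19 + 5 + 19 + 28 = 86.

Total distance 86 via the nearest-neighbour route O → U → X → N → G → K → P → O.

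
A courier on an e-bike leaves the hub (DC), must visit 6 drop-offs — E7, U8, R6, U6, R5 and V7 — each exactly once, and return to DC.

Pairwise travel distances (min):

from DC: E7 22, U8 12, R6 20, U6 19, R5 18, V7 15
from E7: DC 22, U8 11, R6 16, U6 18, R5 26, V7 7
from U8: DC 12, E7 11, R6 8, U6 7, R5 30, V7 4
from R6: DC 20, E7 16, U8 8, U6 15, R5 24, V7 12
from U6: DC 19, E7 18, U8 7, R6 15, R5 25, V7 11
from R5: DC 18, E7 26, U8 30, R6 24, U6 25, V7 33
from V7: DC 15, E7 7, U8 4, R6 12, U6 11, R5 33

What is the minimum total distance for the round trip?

Minimum total distance: 95 min.

With 6 stops there are 6!/2 = 360 distinct round trips (a route and its reverse cost the same).
DC-E7-U8-R6-U6-R5-V7-DC: 22+11+8+15+25+33+15 = 129
DC-E7-U8-R6-U6-V7-R5-DC: 22+11+8+15+11+33+18 = 118
DC-E7-U8-R6-R5-U6-V7-DC: 22+11+8+24+25+11+15 = 116
DC-E7-U8-R6-R5-V7-U6-DC: 22+11+8+24+33+11+19 = 128
DC-E7-U8-R6-V7-U6-R5-DC: 22+11+8+12+11+25+18 = 107
DC-E7-U8-R6-V7-R5-U6-DC: 22+11+8+12+33+25+19 = 130
DC-E7-U8-U6-R6-R5-V7-DC: 22+11+7+15+24+33+15 = 127
DC-E7-U8-U6-R6-V7-R5-DC: 22+11+7+15+12+33+18 = 118
… (352 more)
DC-U8-U6-V7-E7-R6-R5-DC: 12+7+11+7+16+24+18 = 95  ← best
The minimum is 95.
One optimal route: DC → U8 → U6 → V7 → E7 → R6 → R5 → DC (or its reverse).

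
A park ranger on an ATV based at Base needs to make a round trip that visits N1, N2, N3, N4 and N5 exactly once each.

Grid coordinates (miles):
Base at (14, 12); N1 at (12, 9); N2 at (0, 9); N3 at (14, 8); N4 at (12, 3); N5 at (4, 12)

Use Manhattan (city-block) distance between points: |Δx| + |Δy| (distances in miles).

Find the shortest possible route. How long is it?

There are 60 distinct closed tours to check (reversals are equivalent).
Base - N1 - N2 - N3 - N4 - N5 - Base: 5+12+15+7+17+10 = 66
Base - N1 - N2 - N3 - N5 - N4 - Base: 5+12+15+14+17+11 = 74
Base - N1 - N2 - N4 - N3 - N5 - Base: 5+12+18+7+14+10 = 66
Base - N1 - N2 - N4 - N5 - N3 - Base: 5+12+18+17+14+4 = 70
Base - N1 - N2 - N5 - N3 - N4 - Base: 5+12+7+14+7+11 = 56
Base - N1 - N2 - N5 - N4 - N3 - Base: 5+12+7+17+7+4 = 52
Base - N1 - N3 - N2 - N4 - N5 - Base: 5+3+15+18+17+10 = 68
Base - N1 - N3 - N2 - N5 - N4 - Base: 5+3+15+7+17+11 = 58
Base - N1 - N3 - N4 - N2 - N5 - Base: 5+3+7+18+7+10 = 50
Base - N1 - N3 - N4 - N5 - N2 - Base: 5+3+7+17+7+17 = 56
Base - N1 - N3 - N5 - N2 - N4 - Base: 5+3+14+7+18+11 = 58
Base - N1 - N3 - N5 - N4 - N2 - Base: 5+3+14+17+18+17 = 74
Base - N1 - N4 - N2 - N3 - N5 - Base: 5+6+18+15+14+10 = 68
Base - N1 - N4 - N2 - N5 - N3 - Base: 5+6+18+7+14+4 = 54
… (46 more)
Base - N3 - N4 - N1 - N2 - N5 - Base: 4+7+6+12+7+10 = 46  ← best
The minimum is 46.
One optimal route: Base → N3 → N4 → N1 → N2 → N5 → Base (or its reverse).

Shortest round trip = 46 miles.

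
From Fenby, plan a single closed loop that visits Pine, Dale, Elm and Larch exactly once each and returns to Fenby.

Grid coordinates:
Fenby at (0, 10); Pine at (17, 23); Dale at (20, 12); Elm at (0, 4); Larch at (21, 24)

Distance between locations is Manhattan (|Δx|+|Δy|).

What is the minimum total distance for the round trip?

Fenby-Pine-Dale-Elm-Larch-Fenby: 30+14+28+41+35 = 148
Fenby-Pine-Dale-Larch-Elm-Fenby: 30+14+13+41+6 = 104
Fenby-Pine-Elm-Dale-Larch-Fenby: 30+36+28+13+35 = 142
Fenby-Pine-Elm-Larch-Dale-Fenby: 30+36+41+13+22 = 142
Fenby-Pine-Larch-Dale-Elm-Fenby: 30+5+13+28+6 = 82
Fenby-Pine-Larch-Elm-Dale-Fenby: 30+5+41+28+22 = 126
Fenby-Dale-Pine-Elm-Larch-Fenby: 22+14+36+41+35 = 148
Fenby-Dale-Pine-Larch-Elm-Fenby: 22+14+5+41+6 = 88
Fenby-Dale-Elm-Pine-Larch-Fenby: 22+28+36+5+35 = 126
Fenby-Dale-Larch-Pine-Elm-Fenby: 22+13+5+36+6 = 82
Fenby-Elm-Pine-Dale-Larch-Fenby: 6+36+14+13+35 = 104
Fenby-Elm-Dale-Pine-Larch-Fenby: 6+28+14+5+35 = 88
The minimum is 82.
One optimal route: Fenby → Pine → Larch → Dale → Elm → Fenby (or its reverse).

82 — the shortest possible round trip.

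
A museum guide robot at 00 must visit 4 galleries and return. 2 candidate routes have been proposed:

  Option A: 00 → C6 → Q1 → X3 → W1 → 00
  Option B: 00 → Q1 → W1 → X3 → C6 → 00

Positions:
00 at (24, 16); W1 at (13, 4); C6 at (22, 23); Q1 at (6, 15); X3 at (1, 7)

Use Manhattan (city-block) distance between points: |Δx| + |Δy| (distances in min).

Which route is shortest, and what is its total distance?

Shortest is Option A, total 84 min.

Option A: 9 + 24 + 13 + 15 + 23 = 84
Option B: 19 + 18 + 15 + 37 + 9 = 98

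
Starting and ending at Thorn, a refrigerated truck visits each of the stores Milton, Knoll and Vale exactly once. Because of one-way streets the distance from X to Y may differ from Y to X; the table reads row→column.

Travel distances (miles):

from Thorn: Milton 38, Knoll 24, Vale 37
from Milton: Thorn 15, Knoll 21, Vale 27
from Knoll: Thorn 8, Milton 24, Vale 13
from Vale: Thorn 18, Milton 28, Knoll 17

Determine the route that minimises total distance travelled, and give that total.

Shortest round trip = 80 miles.

Thorn→Milton→Knoll→Vale→Thorn: 38+21+13+18 = 90
Thorn→Milton→Vale→Knoll→Thorn: 38+27+17+8 = 90
Thorn→Knoll→Milton→Vale→Thorn: 24+24+27+18 = 93
Thorn→Knoll→Vale→Milton→Thorn: 24+13+28+15 = 80
Thorn→Vale→Milton→Knoll→Thorn: 37+28+21+8 = 94
Thorn→Vale→Knoll→Milton→Thorn: 37+17+24+15 = 93
The minimum is 80.
One optimal route: Thorn → Knoll → Vale → Milton → Thorn.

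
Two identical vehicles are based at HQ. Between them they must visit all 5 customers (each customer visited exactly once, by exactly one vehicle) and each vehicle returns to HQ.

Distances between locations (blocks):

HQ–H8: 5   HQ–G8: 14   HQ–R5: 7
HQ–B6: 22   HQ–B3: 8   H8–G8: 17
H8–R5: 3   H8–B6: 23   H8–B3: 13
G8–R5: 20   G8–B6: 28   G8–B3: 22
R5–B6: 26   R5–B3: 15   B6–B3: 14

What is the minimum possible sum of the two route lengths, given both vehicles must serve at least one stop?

Try each way of splitting the stops between the two vehicles (each non-empty) and, for each split, find the best tour for each vehicle:
  {H8} + {G8, R5, B6, B3}: 10 + 77 = 87
  {G8} + {H8, R5, B6, B3}: 28 + 55 = 83
  {H8, G8} + {R5, B6, B3}: 36 + 55 = 91
  {R5} + {H8, G8, B6, B3}: 14 + 72 = 86
  {H8, R5} + {G8, B6, B3}: 15 + 64 = 79
  {G8, R5} + {H8, B6, B3}: 41 + 50 = 91
  … (15 splits in total)
Best: vehicle 1 HQ → H8 → R5 → HQ = 15; vehicle 2 HQ → G8 → B6 → B3 → HQ = 64; combined 79.

79 blocks — the smallest possible combined total.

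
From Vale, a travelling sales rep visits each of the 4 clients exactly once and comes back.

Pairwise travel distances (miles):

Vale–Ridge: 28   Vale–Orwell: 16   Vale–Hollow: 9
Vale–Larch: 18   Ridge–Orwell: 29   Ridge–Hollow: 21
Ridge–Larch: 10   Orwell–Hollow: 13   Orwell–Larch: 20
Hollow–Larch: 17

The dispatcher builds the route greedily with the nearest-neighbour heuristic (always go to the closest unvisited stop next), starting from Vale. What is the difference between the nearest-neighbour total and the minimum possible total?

Vale: Hollow=9, Orwell=16, Larch=18, Ridge=28 ⇒ Hollow
Hollow: Orwell=13, Larch=17, Ridge=21 ⇒ Orwell
Orwell: Larch=20, Ridge=29 ⇒ Larch
Larch: Ridge=10 ⇒ Ridge
NN route Vale → Hollow → Orwell → Larch → Ridge → Vale costs 80.
Optimal: Vale → Orwell → Larch → Ridge → Hollow → Vale costs 76 (by enumerating all 12 distinct tours).
Excess = 80 − 76 = 4.

Excess over optimum: 4 miles.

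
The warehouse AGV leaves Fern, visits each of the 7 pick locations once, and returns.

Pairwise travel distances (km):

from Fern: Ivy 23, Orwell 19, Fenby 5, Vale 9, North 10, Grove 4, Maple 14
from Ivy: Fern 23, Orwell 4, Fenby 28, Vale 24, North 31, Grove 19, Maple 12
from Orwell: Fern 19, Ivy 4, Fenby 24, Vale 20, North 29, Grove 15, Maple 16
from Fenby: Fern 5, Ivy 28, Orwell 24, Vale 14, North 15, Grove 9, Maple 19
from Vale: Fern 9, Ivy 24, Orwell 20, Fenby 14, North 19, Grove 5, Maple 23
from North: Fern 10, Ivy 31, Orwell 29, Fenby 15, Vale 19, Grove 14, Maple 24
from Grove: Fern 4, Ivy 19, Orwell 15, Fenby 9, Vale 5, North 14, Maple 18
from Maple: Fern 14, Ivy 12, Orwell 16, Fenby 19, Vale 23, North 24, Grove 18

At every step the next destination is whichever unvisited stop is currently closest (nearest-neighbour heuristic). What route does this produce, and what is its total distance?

At Fern the remaining stops are Grove 4, Fenby 5, Vale 9, North 10, Maple 14, Orwell 19, Ivy 23; go to Grove.
At Grove the remaining stops are Vale 5, Fenby 9, North 14, Orwell 15, Maple 18, Ivy 19; go to Vale.
At Vale the remaining stops are Fenby 14, North 19, Orwell 20, Maple 23, Ivy 24; go to Fenby.
At Fenby the remaining stops are North 15, Maple 19, Orwell 24, Ivy 28; go to North.
At North the remaining stops are Maple 24, Orwell 29, Ivy 31; go to Maple.
At Maple the remaining stops are Ivy 12, Orwell 16; go to Ivy.
At Ivy the remaining stops are Orwell 4; go to Orwell.
Return Orwell→Fern: 19.
Total = 4 + 5 + 14 + 15 + 24 + 12 + 4 + 19 = 97.

Nearest-neighbour total = 97 km; route Fern → Grove → Vale → Fenby → North → Maple → Ivy → Orwell → Fern.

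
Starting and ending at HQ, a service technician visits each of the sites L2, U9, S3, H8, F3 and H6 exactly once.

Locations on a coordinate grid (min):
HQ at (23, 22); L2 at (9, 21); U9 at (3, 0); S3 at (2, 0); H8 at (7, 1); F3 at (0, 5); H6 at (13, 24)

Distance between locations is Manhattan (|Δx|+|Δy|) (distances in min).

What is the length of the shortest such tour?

With 6 stops there are 6!/2 = 360 distinct round trips (a route and its reverse cost the same).
HQ→L2→U9→S3→H8→F3→H6→HQ: 15+27+1+6+11+32+12 = 104
HQ→L2→U9→S3→H8→H6→F3→HQ: 15+27+1+6+29+32+40 = 150
HQ→L2→U9→S3→F3→H8→H6→HQ: 15+27+1+7+11+29+12 = 102
HQ→L2→U9→S3→F3→H6→H8→HQ: 15+27+1+7+32+29+37 = 148
HQ→L2→U9→S3→H6→H8→F3→HQ: 15+27+1+35+29+11+40 = 158
HQ→L2→U9→S3→H6→F3→H8→HQ: 15+27+1+35+32+11+37 = 158
HQ→L2→U9→H8→S3→F3→H6→HQ: 15+27+5+6+7+32+12 = 104
HQ→L2→U9→H8→S3→H6→F3→HQ: 15+27+5+6+35+32+40 = 160
… (352 more)
HQ→L2→H8→U9→S3→F3→H6→HQ: 15+22+5+1+7+32+12 = 94  ← best
The minimum is 94.
One optimal route: HQ → L2 → H8 → U9 → S3 → F3 → H6 → HQ (or its reverse).

Shortest round trip = 94 min.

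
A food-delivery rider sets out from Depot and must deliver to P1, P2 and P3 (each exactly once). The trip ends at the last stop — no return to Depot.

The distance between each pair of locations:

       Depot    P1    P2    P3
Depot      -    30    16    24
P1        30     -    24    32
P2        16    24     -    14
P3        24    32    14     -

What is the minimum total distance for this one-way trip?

62 — the minimum one-way total.

There are 3! = 6 possible orderings.
Depot→P1→P2→P3: 30+24+14 = 68
Depot→P1→P3→P2: 30+32+14 = 76
Depot→P2→P1→P3: 16+24+32 = 72
Depot→P2→P3→P1: 16+14+32 = 62
Depot→P3→P1→P2: 24+32+24 = 80
Depot→P3→P2→P1: 24+14+24 = 62
The minimum is 62.
One shortest path: Depot → P2 → P3 → P1.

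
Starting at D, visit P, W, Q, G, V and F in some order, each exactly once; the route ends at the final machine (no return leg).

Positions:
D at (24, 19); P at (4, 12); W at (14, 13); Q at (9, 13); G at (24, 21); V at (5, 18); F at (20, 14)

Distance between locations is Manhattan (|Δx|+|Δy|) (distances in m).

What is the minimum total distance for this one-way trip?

Shortest open route: 38 m.

There are 6! = 720 possible orderings.
D→P→W→Q→G→V→F: 27+11+5+23+22+19 = 107
D→P→W→Q→G→F→V: 27+11+5+23+11+19 = 96
D→P→W→Q→V→G→F: 27+11+5+9+22+11 = 85
D→P→W→Q→V→F→G: 27+11+5+9+19+11 = 82
D→P→W→Q→F→G→V: 27+11+5+12+11+22 = 88
D→P→W→Q→F→V→G: 27+11+5+12+19+22 = 96
D→P→W→G→Q→V→F: 27+11+18+23+9+19 = 107
D→P→W→G→Q→F→V: 27+11+18+23+12+19 = 110
… (712 more)
D→G→F→W→Q→P→V: 2+11+7+5+6+7 = 38  ← best
The minimum is 38.
One shortest path: D → G → F → W → Q → P → V.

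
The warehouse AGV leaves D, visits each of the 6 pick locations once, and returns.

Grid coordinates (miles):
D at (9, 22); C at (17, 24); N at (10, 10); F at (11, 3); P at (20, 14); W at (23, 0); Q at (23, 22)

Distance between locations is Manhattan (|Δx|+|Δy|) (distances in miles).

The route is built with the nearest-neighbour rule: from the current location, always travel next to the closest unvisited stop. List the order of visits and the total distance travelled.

At D the remaining stops are C 10, N 13, Q 14, P 19, F 21, W 36; go to C.
At C the remaining stops are Q 8, P 13, N 21, F 27, W 30; go to Q.
At Q the remaining stops are P 11, W 22, N 25, F 31; go to P.
At P the remaining stops are N 14, W 17, F 20; go to N.
At N the remaining stops are F 8, W 23; go to F.
At F the remaining stops are W 15; go to W.
Return W→D: 36.
Total = 10 + 8 + 11 + 14 + 8 + 15 + 36 = 102.

Nearest-neighbour total = 102 miles; route D → C → Q → P → N → F → W → D.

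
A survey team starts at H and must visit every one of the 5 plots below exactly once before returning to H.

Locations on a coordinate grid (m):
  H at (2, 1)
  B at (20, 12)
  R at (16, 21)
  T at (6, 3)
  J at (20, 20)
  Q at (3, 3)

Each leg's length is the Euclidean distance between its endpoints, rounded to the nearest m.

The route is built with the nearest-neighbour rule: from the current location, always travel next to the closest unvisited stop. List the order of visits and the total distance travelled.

58 m along H → Q → T → B → J → R → H.

At H the remaining stops are Q 2, T 4, B 21, R 24, J 26; go to Q.
At Q the remaining stops are T 3, B 19, R 22, J 24; go to T.
At T the remaining stops are B 17, R 21, J 22; go to B.
At B the remaining stops are J 8, R 10; go to J.
At J the remaining stops are R 4; go to R.
Return R→H: 24.
Total = 2 + 3 + 17 + 8 + 4 + 24 = 58.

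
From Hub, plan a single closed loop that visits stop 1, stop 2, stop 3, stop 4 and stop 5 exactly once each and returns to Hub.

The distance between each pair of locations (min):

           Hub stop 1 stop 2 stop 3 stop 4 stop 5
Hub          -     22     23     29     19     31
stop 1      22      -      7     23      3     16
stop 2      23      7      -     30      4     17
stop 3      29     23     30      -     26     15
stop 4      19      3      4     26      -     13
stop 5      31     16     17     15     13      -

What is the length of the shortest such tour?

Minimum total distance: 90 min.

With 5 stops there are 5!/2 = 60 distinct round trips (a route and its reverse cost the same).
Hub → stop 1 → stop 2 → stop 3 → stop 4 → stop 5 → Hub: 22+7+30+26+13+31 = 129
Hub → stop 1 → stop 2 → stop 3 → stop 5 → stop 4 → Hub: 22+7+30+15+13+19 = 106
Hub → stop 1 → stop 2 → stop 4 → stop 3 → stop 5 → Hub: 22+7+4+26+15+31 = 105
Hub → stop 1 → stop 2 → stop 4 → stop 5 → stop 3 → Hub: 22+7+4+13+15+29 = 90
Hub → stop 1 → stop 2 → stop 5 → stop 3 → stop 4 → Hub: 22+7+17+15+26+19 = 106
Hub → stop 1 → stop 2 → stop 5 → stop 4 → stop 3 → Hub: 22+7+17+13+26+29 = 114
Hub → stop 1 → stop 3 → stop 2 → stop 4 → stop 5 → Hub: 22+23+30+4+13+31 = 123
Hub → stop 1 → stop 3 → stop 2 → stop 5 → stop 4 → Hub: 22+23+30+17+13+19 = 124
Hub → stop 1 → stop 3 → stop 4 → stop 2 → stop 5 → Hub: 22+23+26+4+17+31 = 123
Hub → stop 1 → stop 3 → stop 4 → stop 5 → stop 2 → Hub: 22+23+26+13+17+23 = 124
Hub → stop 1 → stop 3 → stop 5 → stop 2 → stop 4 → Hub: 22+23+15+17+4+19 = 100
Hub → stop 1 → stop 3 → stop 5 → stop 4 → stop 2 → Hub: 22+23+15+13+4+23 = 100
Hub → stop 1 → stop 4 → stop 2 → stop 3 → stop 5 → Hub: 22+3+4+30+15+31 = 105
Hub → stop 1 → stop 4 → stop 2 → stop 5 → stop 3 → Hub: 22+3+4+17+15+29 = 90
… (46 more)
The minimum is 90.
One optimal route: Hub → stop 1 → stop 2 → stop 4 → stop 5 → stop 3 → Hub (or its reverse).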